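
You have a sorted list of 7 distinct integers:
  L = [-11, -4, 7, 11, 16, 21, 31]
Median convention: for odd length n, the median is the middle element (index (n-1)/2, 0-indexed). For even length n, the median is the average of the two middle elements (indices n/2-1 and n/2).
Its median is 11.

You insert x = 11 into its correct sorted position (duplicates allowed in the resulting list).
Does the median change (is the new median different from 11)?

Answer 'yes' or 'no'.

Answer: no

Derivation:
Old median = 11
Insert x = 11
New median = 11
Changed? no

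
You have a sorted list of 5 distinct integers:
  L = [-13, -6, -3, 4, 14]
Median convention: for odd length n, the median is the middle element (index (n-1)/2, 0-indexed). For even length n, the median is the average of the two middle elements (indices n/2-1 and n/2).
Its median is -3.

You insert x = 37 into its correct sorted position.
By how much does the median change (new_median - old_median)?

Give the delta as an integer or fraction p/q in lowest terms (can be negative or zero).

Old median = -3
After inserting x = 37: new sorted = [-13, -6, -3, 4, 14, 37]
New median = 1/2
Delta = 1/2 - -3 = 7/2

Answer: 7/2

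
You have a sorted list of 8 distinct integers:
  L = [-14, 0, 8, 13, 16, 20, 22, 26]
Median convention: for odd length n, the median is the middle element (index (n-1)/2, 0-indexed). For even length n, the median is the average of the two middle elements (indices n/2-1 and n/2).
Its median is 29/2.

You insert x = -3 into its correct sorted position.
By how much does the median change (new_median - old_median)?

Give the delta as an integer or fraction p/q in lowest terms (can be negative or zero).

Old median = 29/2
After inserting x = -3: new sorted = [-14, -3, 0, 8, 13, 16, 20, 22, 26]
New median = 13
Delta = 13 - 29/2 = -3/2

Answer: -3/2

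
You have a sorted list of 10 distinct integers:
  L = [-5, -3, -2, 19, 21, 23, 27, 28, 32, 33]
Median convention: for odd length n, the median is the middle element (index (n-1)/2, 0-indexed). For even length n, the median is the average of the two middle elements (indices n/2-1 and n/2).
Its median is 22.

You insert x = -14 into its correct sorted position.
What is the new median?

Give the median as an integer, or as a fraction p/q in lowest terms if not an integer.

Old list (sorted, length 10): [-5, -3, -2, 19, 21, 23, 27, 28, 32, 33]
Old median = 22
Insert x = -14
Old length even (10). Middle pair: indices 4,5 = 21,23.
New length odd (11). New median = single middle element.
x = -14: 0 elements are < x, 10 elements are > x.
New sorted list: [-14, -5, -3, -2, 19, 21, 23, 27, 28, 32, 33]
New median = 21

Answer: 21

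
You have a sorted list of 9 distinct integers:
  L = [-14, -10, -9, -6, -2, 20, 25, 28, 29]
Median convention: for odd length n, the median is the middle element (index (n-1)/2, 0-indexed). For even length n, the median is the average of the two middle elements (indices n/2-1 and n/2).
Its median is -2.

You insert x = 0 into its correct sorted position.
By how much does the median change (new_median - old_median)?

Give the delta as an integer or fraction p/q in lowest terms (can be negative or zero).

Answer: 1

Derivation:
Old median = -2
After inserting x = 0: new sorted = [-14, -10, -9, -6, -2, 0, 20, 25, 28, 29]
New median = -1
Delta = -1 - -2 = 1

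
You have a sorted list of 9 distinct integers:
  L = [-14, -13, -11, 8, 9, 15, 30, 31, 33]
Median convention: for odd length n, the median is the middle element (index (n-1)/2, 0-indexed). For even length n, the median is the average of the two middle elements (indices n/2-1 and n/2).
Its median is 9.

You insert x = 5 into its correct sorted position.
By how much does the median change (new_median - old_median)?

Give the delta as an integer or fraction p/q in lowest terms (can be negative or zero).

Old median = 9
After inserting x = 5: new sorted = [-14, -13, -11, 5, 8, 9, 15, 30, 31, 33]
New median = 17/2
Delta = 17/2 - 9 = -1/2

Answer: -1/2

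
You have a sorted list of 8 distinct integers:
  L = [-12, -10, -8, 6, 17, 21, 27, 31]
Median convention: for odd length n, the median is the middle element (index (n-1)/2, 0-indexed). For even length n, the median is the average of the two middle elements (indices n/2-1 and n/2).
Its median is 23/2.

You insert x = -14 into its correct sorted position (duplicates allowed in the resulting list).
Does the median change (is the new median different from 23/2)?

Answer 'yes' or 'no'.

Answer: yes

Derivation:
Old median = 23/2
Insert x = -14
New median = 6
Changed? yes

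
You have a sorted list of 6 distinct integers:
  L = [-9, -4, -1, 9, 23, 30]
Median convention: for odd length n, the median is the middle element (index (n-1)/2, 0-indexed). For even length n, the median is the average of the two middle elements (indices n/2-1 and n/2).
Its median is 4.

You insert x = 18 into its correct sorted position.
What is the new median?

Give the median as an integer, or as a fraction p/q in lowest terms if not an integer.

Answer: 9

Derivation:
Old list (sorted, length 6): [-9, -4, -1, 9, 23, 30]
Old median = 4
Insert x = 18
Old length even (6). Middle pair: indices 2,3 = -1,9.
New length odd (7). New median = single middle element.
x = 18: 4 elements are < x, 2 elements are > x.
New sorted list: [-9, -4, -1, 9, 18, 23, 30]
New median = 9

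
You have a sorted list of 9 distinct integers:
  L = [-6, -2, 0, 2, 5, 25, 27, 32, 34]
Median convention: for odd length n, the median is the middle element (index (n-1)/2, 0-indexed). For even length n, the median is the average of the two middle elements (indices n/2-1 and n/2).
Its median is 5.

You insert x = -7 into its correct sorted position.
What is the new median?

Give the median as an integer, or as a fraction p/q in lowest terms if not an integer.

Answer: 7/2

Derivation:
Old list (sorted, length 9): [-6, -2, 0, 2, 5, 25, 27, 32, 34]
Old median = 5
Insert x = -7
Old length odd (9). Middle was index 4 = 5.
New length even (10). New median = avg of two middle elements.
x = -7: 0 elements are < x, 9 elements are > x.
New sorted list: [-7, -6, -2, 0, 2, 5, 25, 27, 32, 34]
New median = 7/2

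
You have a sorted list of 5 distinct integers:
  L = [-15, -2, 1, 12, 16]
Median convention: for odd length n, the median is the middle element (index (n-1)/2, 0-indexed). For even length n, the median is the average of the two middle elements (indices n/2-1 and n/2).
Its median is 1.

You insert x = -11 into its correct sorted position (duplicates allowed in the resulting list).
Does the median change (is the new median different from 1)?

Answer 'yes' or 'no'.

Answer: yes

Derivation:
Old median = 1
Insert x = -11
New median = -1/2
Changed? yes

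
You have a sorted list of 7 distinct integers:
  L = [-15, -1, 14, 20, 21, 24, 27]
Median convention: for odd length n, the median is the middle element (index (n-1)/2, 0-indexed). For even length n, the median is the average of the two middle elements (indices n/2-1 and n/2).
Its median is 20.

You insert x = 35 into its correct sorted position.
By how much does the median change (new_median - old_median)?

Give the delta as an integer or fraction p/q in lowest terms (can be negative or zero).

Old median = 20
After inserting x = 35: new sorted = [-15, -1, 14, 20, 21, 24, 27, 35]
New median = 41/2
Delta = 41/2 - 20 = 1/2

Answer: 1/2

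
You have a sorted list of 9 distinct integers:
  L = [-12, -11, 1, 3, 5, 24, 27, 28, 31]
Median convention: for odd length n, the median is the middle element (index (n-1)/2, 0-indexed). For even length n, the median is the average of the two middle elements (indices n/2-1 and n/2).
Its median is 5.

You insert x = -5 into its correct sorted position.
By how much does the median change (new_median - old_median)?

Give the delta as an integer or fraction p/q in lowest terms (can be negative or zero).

Old median = 5
After inserting x = -5: new sorted = [-12, -11, -5, 1, 3, 5, 24, 27, 28, 31]
New median = 4
Delta = 4 - 5 = -1

Answer: -1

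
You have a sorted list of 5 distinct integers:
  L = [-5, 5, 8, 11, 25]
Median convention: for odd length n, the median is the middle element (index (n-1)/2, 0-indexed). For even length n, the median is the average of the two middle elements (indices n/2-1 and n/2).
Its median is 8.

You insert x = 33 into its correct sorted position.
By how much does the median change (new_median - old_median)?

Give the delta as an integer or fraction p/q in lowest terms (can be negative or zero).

Old median = 8
After inserting x = 33: new sorted = [-5, 5, 8, 11, 25, 33]
New median = 19/2
Delta = 19/2 - 8 = 3/2

Answer: 3/2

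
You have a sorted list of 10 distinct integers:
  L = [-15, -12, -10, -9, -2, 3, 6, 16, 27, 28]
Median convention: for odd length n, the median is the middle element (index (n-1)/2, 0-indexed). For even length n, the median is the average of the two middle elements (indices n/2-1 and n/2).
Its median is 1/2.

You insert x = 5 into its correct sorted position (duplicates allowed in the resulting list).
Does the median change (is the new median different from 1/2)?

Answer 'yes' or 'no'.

Old median = 1/2
Insert x = 5
New median = 3
Changed? yes

Answer: yes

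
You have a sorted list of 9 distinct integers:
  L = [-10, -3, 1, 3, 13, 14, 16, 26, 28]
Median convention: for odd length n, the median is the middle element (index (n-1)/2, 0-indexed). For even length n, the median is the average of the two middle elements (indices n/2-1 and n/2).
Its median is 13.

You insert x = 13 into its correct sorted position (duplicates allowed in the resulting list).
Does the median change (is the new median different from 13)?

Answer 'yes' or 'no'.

Answer: no

Derivation:
Old median = 13
Insert x = 13
New median = 13
Changed? no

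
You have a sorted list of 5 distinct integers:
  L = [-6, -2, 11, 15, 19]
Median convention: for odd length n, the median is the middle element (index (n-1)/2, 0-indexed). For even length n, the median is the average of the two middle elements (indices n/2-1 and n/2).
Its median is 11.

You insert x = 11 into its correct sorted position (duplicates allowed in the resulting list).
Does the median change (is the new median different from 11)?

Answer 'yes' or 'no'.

Old median = 11
Insert x = 11
New median = 11
Changed? no

Answer: no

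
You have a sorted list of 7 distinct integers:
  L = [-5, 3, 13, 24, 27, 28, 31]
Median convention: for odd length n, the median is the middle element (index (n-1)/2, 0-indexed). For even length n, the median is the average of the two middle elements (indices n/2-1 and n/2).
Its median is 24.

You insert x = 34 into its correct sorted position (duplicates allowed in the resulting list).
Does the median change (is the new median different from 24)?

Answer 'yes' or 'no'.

Answer: yes

Derivation:
Old median = 24
Insert x = 34
New median = 51/2
Changed? yes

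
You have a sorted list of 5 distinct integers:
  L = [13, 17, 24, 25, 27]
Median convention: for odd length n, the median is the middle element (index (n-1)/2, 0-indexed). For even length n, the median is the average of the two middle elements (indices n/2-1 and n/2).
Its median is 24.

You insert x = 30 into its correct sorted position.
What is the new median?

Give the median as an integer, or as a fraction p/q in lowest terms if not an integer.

Old list (sorted, length 5): [13, 17, 24, 25, 27]
Old median = 24
Insert x = 30
Old length odd (5). Middle was index 2 = 24.
New length even (6). New median = avg of two middle elements.
x = 30: 5 elements are < x, 0 elements are > x.
New sorted list: [13, 17, 24, 25, 27, 30]
New median = 49/2

Answer: 49/2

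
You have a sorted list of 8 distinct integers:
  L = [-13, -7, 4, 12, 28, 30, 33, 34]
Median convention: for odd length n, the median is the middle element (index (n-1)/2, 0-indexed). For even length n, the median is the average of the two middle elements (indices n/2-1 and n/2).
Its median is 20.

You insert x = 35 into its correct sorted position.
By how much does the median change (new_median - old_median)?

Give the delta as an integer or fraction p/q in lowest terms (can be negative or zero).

Answer: 8

Derivation:
Old median = 20
After inserting x = 35: new sorted = [-13, -7, 4, 12, 28, 30, 33, 34, 35]
New median = 28
Delta = 28 - 20 = 8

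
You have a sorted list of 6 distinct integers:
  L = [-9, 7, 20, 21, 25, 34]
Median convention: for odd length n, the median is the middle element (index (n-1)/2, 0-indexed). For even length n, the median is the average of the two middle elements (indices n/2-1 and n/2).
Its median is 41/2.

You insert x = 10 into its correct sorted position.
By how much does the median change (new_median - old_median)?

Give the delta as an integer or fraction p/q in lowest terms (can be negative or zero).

Answer: -1/2

Derivation:
Old median = 41/2
After inserting x = 10: new sorted = [-9, 7, 10, 20, 21, 25, 34]
New median = 20
Delta = 20 - 41/2 = -1/2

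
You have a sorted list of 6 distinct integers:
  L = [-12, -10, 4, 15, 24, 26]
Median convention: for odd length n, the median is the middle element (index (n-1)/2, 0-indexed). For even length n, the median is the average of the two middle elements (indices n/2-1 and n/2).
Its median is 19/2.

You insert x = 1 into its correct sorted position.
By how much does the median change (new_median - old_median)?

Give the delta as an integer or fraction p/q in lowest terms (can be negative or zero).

Answer: -11/2

Derivation:
Old median = 19/2
After inserting x = 1: new sorted = [-12, -10, 1, 4, 15, 24, 26]
New median = 4
Delta = 4 - 19/2 = -11/2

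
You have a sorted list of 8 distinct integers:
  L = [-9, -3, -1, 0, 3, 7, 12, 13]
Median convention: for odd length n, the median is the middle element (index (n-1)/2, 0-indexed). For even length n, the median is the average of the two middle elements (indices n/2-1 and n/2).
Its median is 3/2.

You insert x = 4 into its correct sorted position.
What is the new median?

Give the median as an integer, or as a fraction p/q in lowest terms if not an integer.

Old list (sorted, length 8): [-9, -3, -1, 0, 3, 7, 12, 13]
Old median = 3/2
Insert x = 4
Old length even (8). Middle pair: indices 3,4 = 0,3.
New length odd (9). New median = single middle element.
x = 4: 5 elements are < x, 3 elements are > x.
New sorted list: [-9, -3, -1, 0, 3, 4, 7, 12, 13]
New median = 3

Answer: 3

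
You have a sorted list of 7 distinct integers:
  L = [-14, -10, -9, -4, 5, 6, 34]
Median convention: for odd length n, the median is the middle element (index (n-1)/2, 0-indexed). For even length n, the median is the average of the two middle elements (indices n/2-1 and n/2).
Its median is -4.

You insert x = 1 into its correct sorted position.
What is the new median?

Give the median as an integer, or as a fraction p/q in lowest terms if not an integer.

Answer: -3/2

Derivation:
Old list (sorted, length 7): [-14, -10, -9, -4, 5, 6, 34]
Old median = -4
Insert x = 1
Old length odd (7). Middle was index 3 = -4.
New length even (8). New median = avg of two middle elements.
x = 1: 4 elements are < x, 3 elements are > x.
New sorted list: [-14, -10, -9, -4, 1, 5, 6, 34]
New median = -3/2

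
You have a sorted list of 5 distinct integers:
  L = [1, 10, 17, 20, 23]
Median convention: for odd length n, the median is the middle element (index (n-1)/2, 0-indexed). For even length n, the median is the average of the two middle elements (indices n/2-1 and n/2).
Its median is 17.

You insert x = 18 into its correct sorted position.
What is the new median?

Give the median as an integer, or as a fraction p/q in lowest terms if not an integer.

Answer: 35/2

Derivation:
Old list (sorted, length 5): [1, 10, 17, 20, 23]
Old median = 17
Insert x = 18
Old length odd (5). Middle was index 2 = 17.
New length even (6). New median = avg of two middle elements.
x = 18: 3 elements are < x, 2 elements are > x.
New sorted list: [1, 10, 17, 18, 20, 23]
New median = 35/2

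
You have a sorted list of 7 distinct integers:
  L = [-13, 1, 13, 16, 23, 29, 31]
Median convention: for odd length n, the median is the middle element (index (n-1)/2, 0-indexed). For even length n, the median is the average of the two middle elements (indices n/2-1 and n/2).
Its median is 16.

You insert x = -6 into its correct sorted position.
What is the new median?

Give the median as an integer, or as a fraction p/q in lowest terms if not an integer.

Answer: 29/2

Derivation:
Old list (sorted, length 7): [-13, 1, 13, 16, 23, 29, 31]
Old median = 16
Insert x = -6
Old length odd (7). Middle was index 3 = 16.
New length even (8). New median = avg of two middle elements.
x = -6: 1 elements are < x, 6 elements are > x.
New sorted list: [-13, -6, 1, 13, 16, 23, 29, 31]
New median = 29/2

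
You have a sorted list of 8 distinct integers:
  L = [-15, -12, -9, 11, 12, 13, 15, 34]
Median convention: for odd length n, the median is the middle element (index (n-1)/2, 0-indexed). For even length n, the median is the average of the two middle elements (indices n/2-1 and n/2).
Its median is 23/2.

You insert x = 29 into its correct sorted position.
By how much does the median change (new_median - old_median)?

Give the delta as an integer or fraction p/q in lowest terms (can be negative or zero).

Answer: 1/2

Derivation:
Old median = 23/2
After inserting x = 29: new sorted = [-15, -12, -9, 11, 12, 13, 15, 29, 34]
New median = 12
Delta = 12 - 23/2 = 1/2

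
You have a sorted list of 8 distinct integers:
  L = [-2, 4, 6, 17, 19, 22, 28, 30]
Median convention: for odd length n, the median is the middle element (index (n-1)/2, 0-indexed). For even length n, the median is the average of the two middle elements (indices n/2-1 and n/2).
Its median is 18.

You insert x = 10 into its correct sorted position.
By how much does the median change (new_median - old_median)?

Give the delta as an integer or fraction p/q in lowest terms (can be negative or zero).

Answer: -1

Derivation:
Old median = 18
After inserting x = 10: new sorted = [-2, 4, 6, 10, 17, 19, 22, 28, 30]
New median = 17
Delta = 17 - 18 = -1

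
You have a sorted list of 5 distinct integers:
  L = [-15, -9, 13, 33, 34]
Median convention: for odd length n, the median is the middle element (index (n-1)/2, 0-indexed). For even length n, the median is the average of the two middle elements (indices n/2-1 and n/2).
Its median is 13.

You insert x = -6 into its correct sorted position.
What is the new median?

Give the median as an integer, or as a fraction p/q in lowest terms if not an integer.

Old list (sorted, length 5): [-15, -9, 13, 33, 34]
Old median = 13
Insert x = -6
Old length odd (5). Middle was index 2 = 13.
New length even (6). New median = avg of two middle elements.
x = -6: 2 elements are < x, 3 elements are > x.
New sorted list: [-15, -9, -6, 13, 33, 34]
New median = 7/2

Answer: 7/2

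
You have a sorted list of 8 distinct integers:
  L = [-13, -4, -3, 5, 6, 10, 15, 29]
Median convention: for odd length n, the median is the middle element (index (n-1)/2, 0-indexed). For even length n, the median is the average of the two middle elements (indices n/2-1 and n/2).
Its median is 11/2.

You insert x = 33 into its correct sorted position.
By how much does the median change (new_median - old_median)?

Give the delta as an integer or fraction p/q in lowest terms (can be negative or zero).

Answer: 1/2

Derivation:
Old median = 11/2
After inserting x = 33: new sorted = [-13, -4, -3, 5, 6, 10, 15, 29, 33]
New median = 6
Delta = 6 - 11/2 = 1/2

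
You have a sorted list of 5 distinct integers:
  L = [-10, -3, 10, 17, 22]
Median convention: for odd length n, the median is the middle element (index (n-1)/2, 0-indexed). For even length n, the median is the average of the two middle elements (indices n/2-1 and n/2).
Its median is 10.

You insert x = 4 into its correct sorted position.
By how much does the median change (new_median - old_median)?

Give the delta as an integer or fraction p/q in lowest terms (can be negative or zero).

Old median = 10
After inserting x = 4: new sorted = [-10, -3, 4, 10, 17, 22]
New median = 7
Delta = 7 - 10 = -3

Answer: -3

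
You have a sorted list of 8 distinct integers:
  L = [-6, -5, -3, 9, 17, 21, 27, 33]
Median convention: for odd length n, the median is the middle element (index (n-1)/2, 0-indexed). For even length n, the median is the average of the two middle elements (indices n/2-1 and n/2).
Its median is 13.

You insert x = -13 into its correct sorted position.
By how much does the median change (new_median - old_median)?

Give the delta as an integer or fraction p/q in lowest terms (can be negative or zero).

Old median = 13
After inserting x = -13: new sorted = [-13, -6, -5, -3, 9, 17, 21, 27, 33]
New median = 9
Delta = 9 - 13 = -4

Answer: -4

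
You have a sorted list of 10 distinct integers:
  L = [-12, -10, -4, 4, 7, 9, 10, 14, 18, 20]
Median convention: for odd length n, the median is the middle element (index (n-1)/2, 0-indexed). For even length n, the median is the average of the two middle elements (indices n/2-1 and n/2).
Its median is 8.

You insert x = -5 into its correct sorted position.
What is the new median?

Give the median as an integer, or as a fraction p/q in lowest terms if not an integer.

Answer: 7

Derivation:
Old list (sorted, length 10): [-12, -10, -4, 4, 7, 9, 10, 14, 18, 20]
Old median = 8
Insert x = -5
Old length even (10). Middle pair: indices 4,5 = 7,9.
New length odd (11). New median = single middle element.
x = -5: 2 elements are < x, 8 elements are > x.
New sorted list: [-12, -10, -5, -4, 4, 7, 9, 10, 14, 18, 20]
New median = 7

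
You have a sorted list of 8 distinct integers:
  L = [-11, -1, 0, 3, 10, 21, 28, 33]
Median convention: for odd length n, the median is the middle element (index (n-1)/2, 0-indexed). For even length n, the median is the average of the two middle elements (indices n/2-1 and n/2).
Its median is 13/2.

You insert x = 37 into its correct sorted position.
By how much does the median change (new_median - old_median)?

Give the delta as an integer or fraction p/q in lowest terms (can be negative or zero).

Answer: 7/2

Derivation:
Old median = 13/2
After inserting x = 37: new sorted = [-11, -1, 0, 3, 10, 21, 28, 33, 37]
New median = 10
Delta = 10 - 13/2 = 7/2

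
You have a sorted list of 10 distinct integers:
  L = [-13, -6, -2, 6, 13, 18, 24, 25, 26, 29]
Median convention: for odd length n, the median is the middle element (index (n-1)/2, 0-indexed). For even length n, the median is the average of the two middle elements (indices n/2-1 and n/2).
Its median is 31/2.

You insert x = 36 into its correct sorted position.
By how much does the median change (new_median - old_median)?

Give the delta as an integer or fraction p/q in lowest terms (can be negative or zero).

Answer: 5/2

Derivation:
Old median = 31/2
After inserting x = 36: new sorted = [-13, -6, -2, 6, 13, 18, 24, 25, 26, 29, 36]
New median = 18
Delta = 18 - 31/2 = 5/2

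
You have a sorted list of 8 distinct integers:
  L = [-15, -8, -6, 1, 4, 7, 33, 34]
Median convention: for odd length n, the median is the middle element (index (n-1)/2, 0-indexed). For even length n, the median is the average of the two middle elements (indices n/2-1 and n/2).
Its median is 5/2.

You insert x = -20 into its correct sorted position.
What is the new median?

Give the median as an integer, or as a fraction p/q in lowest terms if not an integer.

Old list (sorted, length 8): [-15, -8, -6, 1, 4, 7, 33, 34]
Old median = 5/2
Insert x = -20
Old length even (8). Middle pair: indices 3,4 = 1,4.
New length odd (9). New median = single middle element.
x = -20: 0 elements are < x, 8 elements are > x.
New sorted list: [-20, -15, -8, -6, 1, 4, 7, 33, 34]
New median = 1

Answer: 1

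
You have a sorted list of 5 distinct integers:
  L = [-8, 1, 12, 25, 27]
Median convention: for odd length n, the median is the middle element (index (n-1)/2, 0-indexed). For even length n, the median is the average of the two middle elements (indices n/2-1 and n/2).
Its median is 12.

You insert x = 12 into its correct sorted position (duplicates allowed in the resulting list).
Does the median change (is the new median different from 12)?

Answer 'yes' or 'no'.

Old median = 12
Insert x = 12
New median = 12
Changed? no

Answer: no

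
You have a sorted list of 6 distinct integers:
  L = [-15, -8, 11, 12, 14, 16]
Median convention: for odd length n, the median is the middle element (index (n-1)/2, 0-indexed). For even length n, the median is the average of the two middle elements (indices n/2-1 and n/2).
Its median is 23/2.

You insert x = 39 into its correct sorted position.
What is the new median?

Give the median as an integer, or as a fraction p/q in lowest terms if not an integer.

Old list (sorted, length 6): [-15, -8, 11, 12, 14, 16]
Old median = 23/2
Insert x = 39
Old length even (6). Middle pair: indices 2,3 = 11,12.
New length odd (7). New median = single middle element.
x = 39: 6 elements are < x, 0 elements are > x.
New sorted list: [-15, -8, 11, 12, 14, 16, 39]
New median = 12

Answer: 12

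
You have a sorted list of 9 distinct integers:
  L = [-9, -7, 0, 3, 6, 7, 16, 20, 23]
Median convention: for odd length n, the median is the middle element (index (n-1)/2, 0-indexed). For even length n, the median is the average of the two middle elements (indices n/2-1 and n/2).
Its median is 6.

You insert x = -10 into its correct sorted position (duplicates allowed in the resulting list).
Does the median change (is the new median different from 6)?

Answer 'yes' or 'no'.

Answer: yes

Derivation:
Old median = 6
Insert x = -10
New median = 9/2
Changed? yes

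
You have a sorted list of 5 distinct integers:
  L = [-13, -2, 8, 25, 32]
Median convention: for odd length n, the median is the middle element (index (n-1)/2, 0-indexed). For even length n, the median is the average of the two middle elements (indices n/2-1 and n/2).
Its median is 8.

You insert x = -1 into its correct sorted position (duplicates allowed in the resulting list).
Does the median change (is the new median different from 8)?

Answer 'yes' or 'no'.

Old median = 8
Insert x = -1
New median = 7/2
Changed? yes

Answer: yes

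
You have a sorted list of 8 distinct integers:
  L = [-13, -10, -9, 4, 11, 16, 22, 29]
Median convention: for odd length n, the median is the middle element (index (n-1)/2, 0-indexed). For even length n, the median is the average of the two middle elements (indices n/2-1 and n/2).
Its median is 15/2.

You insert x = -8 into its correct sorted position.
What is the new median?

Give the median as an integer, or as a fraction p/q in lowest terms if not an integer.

Answer: 4

Derivation:
Old list (sorted, length 8): [-13, -10, -9, 4, 11, 16, 22, 29]
Old median = 15/2
Insert x = -8
Old length even (8). Middle pair: indices 3,4 = 4,11.
New length odd (9). New median = single middle element.
x = -8: 3 elements are < x, 5 elements are > x.
New sorted list: [-13, -10, -9, -8, 4, 11, 16, 22, 29]
New median = 4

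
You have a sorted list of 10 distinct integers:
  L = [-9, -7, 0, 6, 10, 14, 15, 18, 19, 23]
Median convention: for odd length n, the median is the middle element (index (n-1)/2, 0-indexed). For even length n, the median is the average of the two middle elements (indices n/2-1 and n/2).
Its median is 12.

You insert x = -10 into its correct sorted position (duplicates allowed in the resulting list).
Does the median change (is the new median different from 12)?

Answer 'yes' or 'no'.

Old median = 12
Insert x = -10
New median = 10
Changed? yes

Answer: yes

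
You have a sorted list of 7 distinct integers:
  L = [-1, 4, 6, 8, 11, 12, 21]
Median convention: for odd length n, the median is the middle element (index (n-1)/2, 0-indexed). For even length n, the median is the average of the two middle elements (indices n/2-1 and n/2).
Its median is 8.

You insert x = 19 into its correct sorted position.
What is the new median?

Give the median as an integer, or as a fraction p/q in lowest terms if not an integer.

Answer: 19/2

Derivation:
Old list (sorted, length 7): [-1, 4, 6, 8, 11, 12, 21]
Old median = 8
Insert x = 19
Old length odd (7). Middle was index 3 = 8.
New length even (8). New median = avg of two middle elements.
x = 19: 6 elements are < x, 1 elements are > x.
New sorted list: [-1, 4, 6, 8, 11, 12, 19, 21]
New median = 19/2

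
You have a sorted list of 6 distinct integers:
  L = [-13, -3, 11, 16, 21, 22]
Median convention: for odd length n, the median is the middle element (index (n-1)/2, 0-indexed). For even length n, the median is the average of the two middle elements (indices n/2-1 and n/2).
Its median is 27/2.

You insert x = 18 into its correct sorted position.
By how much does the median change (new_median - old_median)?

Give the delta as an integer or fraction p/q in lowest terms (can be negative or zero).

Answer: 5/2

Derivation:
Old median = 27/2
After inserting x = 18: new sorted = [-13, -3, 11, 16, 18, 21, 22]
New median = 16
Delta = 16 - 27/2 = 5/2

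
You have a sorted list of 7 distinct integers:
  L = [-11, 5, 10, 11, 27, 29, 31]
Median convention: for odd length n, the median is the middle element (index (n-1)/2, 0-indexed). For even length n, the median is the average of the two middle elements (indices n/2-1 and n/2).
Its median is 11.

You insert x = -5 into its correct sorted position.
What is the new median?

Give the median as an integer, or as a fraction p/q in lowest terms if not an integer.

Answer: 21/2

Derivation:
Old list (sorted, length 7): [-11, 5, 10, 11, 27, 29, 31]
Old median = 11
Insert x = -5
Old length odd (7). Middle was index 3 = 11.
New length even (8). New median = avg of two middle elements.
x = -5: 1 elements are < x, 6 elements are > x.
New sorted list: [-11, -5, 5, 10, 11, 27, 29, 31]
New median = 21/2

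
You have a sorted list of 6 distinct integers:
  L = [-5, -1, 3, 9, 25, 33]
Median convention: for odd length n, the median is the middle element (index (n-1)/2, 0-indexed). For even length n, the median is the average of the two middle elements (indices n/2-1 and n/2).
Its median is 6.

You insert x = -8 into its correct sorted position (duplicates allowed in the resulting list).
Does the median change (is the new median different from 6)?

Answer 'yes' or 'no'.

Answer: yes

Derivation:
Old median = 6
Insert x = -8
New median = 3
Changed? yes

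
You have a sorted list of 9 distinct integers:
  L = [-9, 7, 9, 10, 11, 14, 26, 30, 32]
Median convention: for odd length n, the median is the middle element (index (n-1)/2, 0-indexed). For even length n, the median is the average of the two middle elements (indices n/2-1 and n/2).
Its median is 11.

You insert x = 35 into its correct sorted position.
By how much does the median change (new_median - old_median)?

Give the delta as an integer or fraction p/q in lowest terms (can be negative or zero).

Old median = 11
After inserting x = 35: new sorted = [-9, 7, 9, 10, 11, 14, 26, 30, 32, 35]
New median = 25/2
Delta = 25/2 - 11 = 3/2

Answer: 3/2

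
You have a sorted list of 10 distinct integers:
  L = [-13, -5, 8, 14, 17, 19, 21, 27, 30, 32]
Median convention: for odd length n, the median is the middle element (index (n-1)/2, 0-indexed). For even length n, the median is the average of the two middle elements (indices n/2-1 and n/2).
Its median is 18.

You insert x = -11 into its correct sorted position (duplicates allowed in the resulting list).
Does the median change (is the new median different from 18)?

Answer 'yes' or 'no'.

Old median = 18
Insert x = -11
New median = 17
Changed? yes

Answer: yes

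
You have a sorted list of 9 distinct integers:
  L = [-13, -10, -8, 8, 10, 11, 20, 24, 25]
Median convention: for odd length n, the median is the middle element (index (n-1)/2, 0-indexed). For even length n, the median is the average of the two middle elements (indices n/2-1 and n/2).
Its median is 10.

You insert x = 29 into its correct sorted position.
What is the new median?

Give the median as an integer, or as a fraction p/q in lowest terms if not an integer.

Old list (sorted, length 9): [-13, -10, -8, 8, 10, 11, 20, 24, 25]
Old median = 10
Insert x = 29
Old length odd (9). Middle was index 4 = 10.
New length even (10). New median = avg of two middle elements.
x = 29: 9 elements are < x, 0 elements are > x.
New sorted list: [-13, -10, -8, 8, 10, 11, 20, 24, 25, 29]
New median = 21/2

Answer: 21/2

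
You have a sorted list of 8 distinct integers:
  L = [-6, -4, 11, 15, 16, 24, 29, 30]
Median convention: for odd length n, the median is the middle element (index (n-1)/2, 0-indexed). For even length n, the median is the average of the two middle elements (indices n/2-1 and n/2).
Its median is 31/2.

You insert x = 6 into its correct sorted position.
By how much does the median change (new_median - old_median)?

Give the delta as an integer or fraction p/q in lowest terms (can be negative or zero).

Answer: -1/2

Derivation:
Old median = 31/2
After inserting x = 6: new sorted = [-6, -4, 6, 11, 15, 16, 24, 29, 30]
New median = 15
Delta = 15 - 31/2 = -1/2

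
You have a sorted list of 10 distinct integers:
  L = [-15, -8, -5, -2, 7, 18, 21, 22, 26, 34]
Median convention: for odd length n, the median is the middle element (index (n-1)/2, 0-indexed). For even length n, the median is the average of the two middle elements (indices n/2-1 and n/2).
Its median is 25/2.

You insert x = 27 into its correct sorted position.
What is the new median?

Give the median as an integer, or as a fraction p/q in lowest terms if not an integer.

Old list (sorted, length 10): [-15, -8, -5, -2, 7, 18, 21, 22, 26, 34]
Old median = 25/2
Insert x = 27
Old length even (10). Middle pair: indices 4,5 = 7,18.
New length odd (11). New median = single middle element.
x = 27: 9 elements are < x, 1 elements are > x.
New sorted list: [-15, -8, -5, -2, 7, 18, 21, 22, 26, 27, 34]
New median = 18

Answer: 18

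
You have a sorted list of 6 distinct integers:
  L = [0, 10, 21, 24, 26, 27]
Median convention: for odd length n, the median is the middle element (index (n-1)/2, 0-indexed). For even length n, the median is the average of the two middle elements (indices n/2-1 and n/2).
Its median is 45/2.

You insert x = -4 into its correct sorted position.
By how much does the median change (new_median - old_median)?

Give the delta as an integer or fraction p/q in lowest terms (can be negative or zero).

Answer: -3/2

Derivation:
Old median = 45/2
After inserting x = -4: new sorted = [-4, 0, 10, 21, 24, 26, 27]
New median = 21
Delta = 21 - 45/2 = -3/2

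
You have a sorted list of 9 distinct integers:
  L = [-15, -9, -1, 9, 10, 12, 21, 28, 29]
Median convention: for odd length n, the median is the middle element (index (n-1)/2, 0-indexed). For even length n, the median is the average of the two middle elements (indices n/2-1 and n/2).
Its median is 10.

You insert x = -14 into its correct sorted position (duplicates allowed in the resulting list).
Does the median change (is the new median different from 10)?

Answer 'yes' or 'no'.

Old median = 10
Insert x = -14
New median = 19/2
Changed? yes

Answer: yes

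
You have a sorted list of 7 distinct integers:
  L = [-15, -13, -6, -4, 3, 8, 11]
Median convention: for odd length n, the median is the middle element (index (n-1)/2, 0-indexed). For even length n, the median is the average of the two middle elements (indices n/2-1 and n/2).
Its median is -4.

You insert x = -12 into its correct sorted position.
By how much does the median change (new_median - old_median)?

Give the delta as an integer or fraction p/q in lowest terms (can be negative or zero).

Answer: -1

Derivation:
Old median = -4
After inserting x = -12: new sorted = [-15, -13, -12, -6, -4, 3, 8, 11]
New median = -5
Delta = -5 - -4 = -1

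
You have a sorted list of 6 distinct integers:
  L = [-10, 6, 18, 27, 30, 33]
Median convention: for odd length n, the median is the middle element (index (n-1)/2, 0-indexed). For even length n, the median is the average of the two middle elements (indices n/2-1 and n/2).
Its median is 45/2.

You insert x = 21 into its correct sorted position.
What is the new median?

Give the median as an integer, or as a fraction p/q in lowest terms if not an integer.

Old list (sorted, length 6): [-10, 6, 18, 27, 30, 33]
Old median = 45/2
Insert x = 21
Old length even (6). Middle pair: indices 2,3 = 18,27.
New length odd (7). New median = single middle element.
x = 21: 3 elements are < x, 3 elements are > x.
New sorted list: [-10, 6, 18, 21, 27, 30, 33]
New median = 21

Answer: 21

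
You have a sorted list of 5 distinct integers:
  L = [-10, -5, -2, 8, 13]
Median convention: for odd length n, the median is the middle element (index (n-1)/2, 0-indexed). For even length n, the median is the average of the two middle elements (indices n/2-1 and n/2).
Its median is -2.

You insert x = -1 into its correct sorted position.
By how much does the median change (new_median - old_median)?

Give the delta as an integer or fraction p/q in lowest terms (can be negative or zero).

Old median = -2
After inserting x = -1: new sorted = [-10, -5, -2, -1, 8, 13]
New median = -3/2
Delta = -3/2 - -2 = 1/2

Answer: 1/2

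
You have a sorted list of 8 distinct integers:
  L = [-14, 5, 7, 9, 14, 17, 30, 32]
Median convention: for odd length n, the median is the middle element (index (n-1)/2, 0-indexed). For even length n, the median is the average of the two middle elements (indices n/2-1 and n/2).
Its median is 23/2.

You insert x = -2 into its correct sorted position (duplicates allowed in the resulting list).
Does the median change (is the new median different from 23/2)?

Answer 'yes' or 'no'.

Old median = 23/2
Insert x = -2
New median = 9
Changed? yes

Answer: yes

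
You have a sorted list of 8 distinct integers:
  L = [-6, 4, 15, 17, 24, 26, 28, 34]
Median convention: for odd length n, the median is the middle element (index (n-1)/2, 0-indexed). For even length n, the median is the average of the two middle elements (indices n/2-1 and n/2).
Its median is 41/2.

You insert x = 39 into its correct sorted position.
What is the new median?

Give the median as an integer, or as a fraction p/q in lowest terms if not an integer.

Old list (sorted, length 8): [-6, 4, 15, 17, 24, 26, 28, 34]
Old median = 41/2
Insert x = 39
Old length even (8). Middle pair: indices 3,4 = 17,24.
New length odd (9). New median = single middle element.
x = 39: 8 elements are < x, 0 elements are > x.
New sorted list: [-6, 4, 15, 17, 24, 26, 28, 34, 39]
New median = 24

Answer: 24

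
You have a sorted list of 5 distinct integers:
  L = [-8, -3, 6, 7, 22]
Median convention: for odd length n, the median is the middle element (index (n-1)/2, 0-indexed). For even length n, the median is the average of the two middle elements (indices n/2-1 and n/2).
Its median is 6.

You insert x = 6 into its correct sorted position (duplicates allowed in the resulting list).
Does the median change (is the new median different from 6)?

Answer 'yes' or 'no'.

Answer: no

Derivation:
Old median = 6
Insert x = 6
New median = 6
Changed? no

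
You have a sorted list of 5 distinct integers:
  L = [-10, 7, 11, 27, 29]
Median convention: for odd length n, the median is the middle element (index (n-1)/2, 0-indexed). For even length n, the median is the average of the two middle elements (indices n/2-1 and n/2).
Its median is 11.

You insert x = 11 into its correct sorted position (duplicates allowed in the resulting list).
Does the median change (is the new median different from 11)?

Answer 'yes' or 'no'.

Old median = 11
Insert x = 11
New median = 11
Changed? no

Answer: no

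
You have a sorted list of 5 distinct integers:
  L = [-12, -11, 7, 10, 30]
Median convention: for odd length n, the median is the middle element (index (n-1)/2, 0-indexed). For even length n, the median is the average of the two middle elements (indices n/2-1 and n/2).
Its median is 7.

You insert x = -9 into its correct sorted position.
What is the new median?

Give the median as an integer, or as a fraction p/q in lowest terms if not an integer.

Answer: -1

Derivation:
Old list (sorted, length 5): [-12, -11, 7, 10, 30]
Old median = 7
Insert x = -9
Old length odd (5). Middle was index 2 = 7.
New length even (6). New median = avg of two middle elements.
x = -9: 2 elements are < x, 3 elements are > x.
New sorted list: [-12, -11, -9, 7, 10, 30]
New median = -1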